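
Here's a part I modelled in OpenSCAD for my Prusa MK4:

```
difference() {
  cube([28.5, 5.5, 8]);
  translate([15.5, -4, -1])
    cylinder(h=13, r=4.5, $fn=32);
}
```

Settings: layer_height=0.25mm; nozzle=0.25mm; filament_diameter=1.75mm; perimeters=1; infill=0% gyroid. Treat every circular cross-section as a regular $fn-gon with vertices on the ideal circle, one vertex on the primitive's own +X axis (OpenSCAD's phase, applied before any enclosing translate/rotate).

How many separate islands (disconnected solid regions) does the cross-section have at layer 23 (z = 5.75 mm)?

At z = 5.75 mm: the 28.5×5.5 cube contributes its full rectangle; the r=4.5 cylinder at (15.5, -4) gives a regular 32-gon of circumradius 4.5 (constant along its height); After the difference (first − rest): starting from the 28.5×5.5 cube, the r=4.5 cylinder at (15.5, -4) partially overlaps it — only the 1.33 mm² overlap (of its 63.21 mm²) is removed, clipping the outline — 1 connected region. Overall, the cross-section is a single solid region. Island count = 1.

1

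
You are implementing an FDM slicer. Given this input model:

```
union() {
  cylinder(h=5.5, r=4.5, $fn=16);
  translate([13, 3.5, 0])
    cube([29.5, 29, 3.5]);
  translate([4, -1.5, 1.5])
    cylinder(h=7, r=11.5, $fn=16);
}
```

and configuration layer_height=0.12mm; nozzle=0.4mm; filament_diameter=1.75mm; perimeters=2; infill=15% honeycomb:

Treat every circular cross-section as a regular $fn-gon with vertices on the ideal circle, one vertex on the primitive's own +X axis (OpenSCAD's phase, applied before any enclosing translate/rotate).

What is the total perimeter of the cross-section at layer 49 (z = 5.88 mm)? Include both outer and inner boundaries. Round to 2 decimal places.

71.79 mm

At z = 5.88 mm: the cylinder is absent (z outside [0, 5.5]); the cube at (13, 3.5) is not intersected at this z (z outside [0, 3.5]); the r=11.5 cylinder at (4, -1.5) contributes a regular 16-gon of circumradius 11.5 (perimeter = 2·16·11.500·sin(180°/16) = 71.79 mm); Combining (union): only the r=11.5 cylinder at (4, -1.5) is present, so the union is just that shape — boundary = 71.79 mm. Overall, the cross-section is a single solid region. Total boundary length (outer) = 71.79 mm.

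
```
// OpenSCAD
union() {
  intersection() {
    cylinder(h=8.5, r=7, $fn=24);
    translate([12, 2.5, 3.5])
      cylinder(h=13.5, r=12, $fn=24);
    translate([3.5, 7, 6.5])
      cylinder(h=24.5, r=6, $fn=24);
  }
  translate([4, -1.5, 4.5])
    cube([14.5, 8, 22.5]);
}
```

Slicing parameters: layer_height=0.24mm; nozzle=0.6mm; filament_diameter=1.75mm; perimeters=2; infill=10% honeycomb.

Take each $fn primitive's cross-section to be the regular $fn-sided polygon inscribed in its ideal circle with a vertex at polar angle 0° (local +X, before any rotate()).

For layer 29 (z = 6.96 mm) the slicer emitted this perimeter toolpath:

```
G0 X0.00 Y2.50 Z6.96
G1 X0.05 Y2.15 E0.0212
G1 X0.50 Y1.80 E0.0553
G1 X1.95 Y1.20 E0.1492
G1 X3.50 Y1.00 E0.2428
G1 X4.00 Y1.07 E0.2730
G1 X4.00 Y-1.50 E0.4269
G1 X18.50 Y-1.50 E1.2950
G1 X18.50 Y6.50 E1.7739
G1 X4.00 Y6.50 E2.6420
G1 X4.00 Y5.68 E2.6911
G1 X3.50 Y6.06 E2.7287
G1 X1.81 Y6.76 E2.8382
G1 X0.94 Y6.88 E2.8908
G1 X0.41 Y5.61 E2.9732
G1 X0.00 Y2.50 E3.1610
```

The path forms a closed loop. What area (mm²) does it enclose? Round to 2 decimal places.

135.27 mm²

Apply the shoelace formula to the sequence of (X, Y) vertices; enclosed area = 135.27 mm².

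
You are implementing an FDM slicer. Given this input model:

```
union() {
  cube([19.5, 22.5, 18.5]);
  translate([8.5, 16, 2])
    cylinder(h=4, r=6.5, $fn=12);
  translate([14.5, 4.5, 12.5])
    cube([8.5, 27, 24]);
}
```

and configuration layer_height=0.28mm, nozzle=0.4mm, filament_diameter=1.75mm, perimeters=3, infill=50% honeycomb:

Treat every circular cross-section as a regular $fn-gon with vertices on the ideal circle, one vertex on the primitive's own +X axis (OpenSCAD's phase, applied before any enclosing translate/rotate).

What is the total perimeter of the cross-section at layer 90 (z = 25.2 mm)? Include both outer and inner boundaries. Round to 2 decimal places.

At z = 25.2 mm: the cube is absent (z outside [0, 18.5]); the cylinder at (8.5, 16) does not reach this height (z outside [2, 6]); the cube at (14.5, 4.5) is present — its section is the full 8.5×27 rectangle (perimeter 71.00 mm); Merging all regions: only the 8.5×27 cube at (14.5, 4.5) is present, so the union is just that shape — boundary = 71.00 mm. Overall, the cross-section is a single solid region. Total boundary length (outer) = 71.00 mm.

71.00 mm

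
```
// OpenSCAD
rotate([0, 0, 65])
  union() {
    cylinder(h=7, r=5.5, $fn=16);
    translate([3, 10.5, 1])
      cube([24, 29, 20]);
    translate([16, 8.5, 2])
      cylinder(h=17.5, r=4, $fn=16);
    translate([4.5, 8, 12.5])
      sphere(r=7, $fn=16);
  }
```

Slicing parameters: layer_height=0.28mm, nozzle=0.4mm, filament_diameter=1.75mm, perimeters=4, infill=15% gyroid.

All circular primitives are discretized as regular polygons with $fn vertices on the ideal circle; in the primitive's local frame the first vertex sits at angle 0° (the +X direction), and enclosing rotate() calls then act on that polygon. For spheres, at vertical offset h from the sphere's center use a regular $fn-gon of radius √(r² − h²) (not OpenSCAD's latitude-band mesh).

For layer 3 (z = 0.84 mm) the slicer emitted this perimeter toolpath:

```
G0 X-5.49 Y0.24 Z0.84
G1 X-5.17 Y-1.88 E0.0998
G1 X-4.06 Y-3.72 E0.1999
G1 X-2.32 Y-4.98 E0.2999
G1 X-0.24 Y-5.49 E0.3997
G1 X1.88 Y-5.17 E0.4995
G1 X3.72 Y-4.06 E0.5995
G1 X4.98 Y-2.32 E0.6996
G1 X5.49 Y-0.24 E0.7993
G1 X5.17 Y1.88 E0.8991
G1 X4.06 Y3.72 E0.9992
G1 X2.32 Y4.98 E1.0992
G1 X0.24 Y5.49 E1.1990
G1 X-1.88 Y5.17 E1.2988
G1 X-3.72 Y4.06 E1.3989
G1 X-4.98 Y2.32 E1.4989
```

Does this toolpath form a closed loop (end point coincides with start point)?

Start point (G0): (-5.49, 0.24). End point (last G1): the path does not return to the start — open.

no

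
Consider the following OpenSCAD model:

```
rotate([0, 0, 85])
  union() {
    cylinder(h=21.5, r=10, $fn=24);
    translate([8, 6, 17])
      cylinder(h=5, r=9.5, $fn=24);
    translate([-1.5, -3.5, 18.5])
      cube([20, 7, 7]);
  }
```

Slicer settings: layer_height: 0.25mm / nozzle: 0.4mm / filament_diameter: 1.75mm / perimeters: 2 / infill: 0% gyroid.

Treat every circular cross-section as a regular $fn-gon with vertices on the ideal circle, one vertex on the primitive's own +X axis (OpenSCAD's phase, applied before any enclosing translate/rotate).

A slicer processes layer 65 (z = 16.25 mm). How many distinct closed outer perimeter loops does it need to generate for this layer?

1

At z = 16.25 mm: the r=10 cylinder gives a regular 24-gon of circumradius 10 (constant along its height); the cylinder at (8, 6) does not reach this height (z outside [17, 22]); the cube at (-1.5, -3.5) does not reach this height (z outside [18.5, 25.5]); Taking the union: only the r=10 cylinder is present, so the union is just that shape — 1 connected region; (whole slice rotated 85° about Z — lengths, areas and connectivity unchanged). The result has 1 disconnected region.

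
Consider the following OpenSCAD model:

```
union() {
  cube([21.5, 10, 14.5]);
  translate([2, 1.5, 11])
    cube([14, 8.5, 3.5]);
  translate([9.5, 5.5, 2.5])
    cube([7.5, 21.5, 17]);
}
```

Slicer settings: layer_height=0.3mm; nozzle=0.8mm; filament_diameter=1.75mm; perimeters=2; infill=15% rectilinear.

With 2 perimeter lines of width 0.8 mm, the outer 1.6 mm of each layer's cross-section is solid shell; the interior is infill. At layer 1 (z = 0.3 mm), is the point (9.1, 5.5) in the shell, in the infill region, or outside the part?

At z = 0.3 mm: the cube (footprint 21.5×10) is included at this height; the cube at (2, 1.5) is absent (z outside [11, 14.5]); the cube at (9.5, 5.5) is not intersected at this z (z outside [2.5, 19.5]); Combining (union): only the 21.5×10 cube is present, so the union is just that shape — 1 connected region. Overall, the cross-section is a single solid region. The nearest boundary edge runs (21.50, 10.00)→(0.00, 10.00); distance from the point to it = 4.50 mm. The point is inside the cross-section and 4.50 mm from the nearest boundary — more than the 1.6 mm shell width (2 × 0.8), so it's in the infill interior.

infill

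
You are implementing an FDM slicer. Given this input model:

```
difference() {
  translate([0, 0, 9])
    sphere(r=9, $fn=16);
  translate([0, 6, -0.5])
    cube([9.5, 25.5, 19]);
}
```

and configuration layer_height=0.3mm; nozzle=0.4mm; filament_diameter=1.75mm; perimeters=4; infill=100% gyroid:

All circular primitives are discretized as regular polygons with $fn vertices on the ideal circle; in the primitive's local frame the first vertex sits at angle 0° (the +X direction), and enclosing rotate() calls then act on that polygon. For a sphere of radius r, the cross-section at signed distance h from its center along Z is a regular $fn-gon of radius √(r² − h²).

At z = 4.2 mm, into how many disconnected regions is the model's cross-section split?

1

At z = 4.2 mm: the r=9 sphere slices to a regular 16-gon of circumradius 7.613 (√(r²−h²) with h=4.8 from center); the 9.5×25.5 cube at (0, 6) contributes its full rectangle; Taking the first minus the rest: starting from the r=9 sphere, the 9.5×25.5 cube at (0, 6) partially overlaps it — only the 4.66 mm² overlap (of its 242.25 mm²) is removed, clipping the outline — 1 connected region. The result has 1 disconnected region.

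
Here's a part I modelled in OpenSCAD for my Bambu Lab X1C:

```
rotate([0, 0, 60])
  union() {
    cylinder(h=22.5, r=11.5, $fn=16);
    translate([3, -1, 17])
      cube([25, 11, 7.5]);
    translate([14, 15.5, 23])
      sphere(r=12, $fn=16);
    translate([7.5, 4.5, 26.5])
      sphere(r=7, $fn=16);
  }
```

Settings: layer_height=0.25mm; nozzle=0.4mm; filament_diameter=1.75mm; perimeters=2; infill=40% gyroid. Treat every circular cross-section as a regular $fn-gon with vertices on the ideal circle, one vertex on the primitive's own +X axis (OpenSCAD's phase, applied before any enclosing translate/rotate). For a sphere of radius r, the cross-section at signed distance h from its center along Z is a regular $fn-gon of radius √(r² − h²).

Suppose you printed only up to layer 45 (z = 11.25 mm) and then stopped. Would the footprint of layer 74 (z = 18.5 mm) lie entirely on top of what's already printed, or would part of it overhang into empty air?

part overhangs

Compare the two slices. At z = 11.25: the cylinder: section is a regular 16-gon, circumradius r=11.5 (area = (16/2)·11.500²·sin(360°/16) = 404.88 mm²); the cube at (3, -1) is absent (z outside [17, 24.5]); the r=12 sphere at (14, 15.5) contributes a regular 16-gon of circumradius √(12²−11.75²) = 2.437 (area = (16/2)·2.437²·sin(360°/16) = 18.18 mm²); the sphere at (7.5, 4.5) does not reach this height (|z−center|=15.250 > r=7); Merging all regions: the 2 present regions are separate (no shared area or edge), so areas and boundary lengths simply add and each stays a separate island — area = 423.06 mm²; (whole slice rotated 60° about Z — lengths, areas and connectivity unchanged). At z = 18.5: the r=11.5 cylinder contributes a regular 16-gon of circumradius 11.5 (area = (16/2)·11.500²·sin(360°/16) = 404.88 mm²); the cube at (3, -1) (footprint 25×11) is included at this height (area 275.00 mm²); the sphere at (14, 15.5): section is a regular 16-gon, circumradius = √(r²−h²) = √(12²−4.5²) = 11.124 (area = (16/2)·11.124²·sin(360°/16) = 378.86 mm²); the sphere at (7.5, 4.5) is not intersected at this z (|z−center|=8.000 > r=7); Merging all regions: the regions partially overlap — summed areas 1058.74 mm² minus the doubly-counted overlap 148.79 mm² gives 909.94 mm² — area = 909.94 mm²; (whole slice rotated 60° about Z — lengths, areas and connectivity unchanged). Checking containment: at z = 18.5 the cross-section extends beyond the z = 11.25 cross-section by about 486.89 mm².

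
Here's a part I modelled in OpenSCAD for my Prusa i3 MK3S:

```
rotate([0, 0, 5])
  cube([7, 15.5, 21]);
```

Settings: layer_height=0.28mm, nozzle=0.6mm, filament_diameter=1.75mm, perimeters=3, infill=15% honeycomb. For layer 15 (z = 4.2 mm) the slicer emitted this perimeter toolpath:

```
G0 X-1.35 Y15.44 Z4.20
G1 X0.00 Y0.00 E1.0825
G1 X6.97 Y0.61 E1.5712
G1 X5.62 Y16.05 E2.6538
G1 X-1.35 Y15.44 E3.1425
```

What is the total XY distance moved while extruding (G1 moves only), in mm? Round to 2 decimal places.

Sum the Euclidean lengths of each G1 segment: total = 44.99 mm.

44.99 mm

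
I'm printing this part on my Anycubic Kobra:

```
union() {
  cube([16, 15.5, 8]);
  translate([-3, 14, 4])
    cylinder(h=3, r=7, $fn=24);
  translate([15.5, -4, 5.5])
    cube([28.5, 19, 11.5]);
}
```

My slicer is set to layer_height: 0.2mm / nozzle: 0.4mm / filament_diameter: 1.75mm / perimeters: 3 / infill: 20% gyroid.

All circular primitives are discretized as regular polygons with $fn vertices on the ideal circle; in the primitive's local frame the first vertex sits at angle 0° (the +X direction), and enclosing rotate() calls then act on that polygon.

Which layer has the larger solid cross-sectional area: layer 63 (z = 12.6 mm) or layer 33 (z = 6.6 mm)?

layer 33 (z = 6.6 mm)

Layer 63 (z = 12.6): the cube is absent (z outside [0, 8]); the cylinder at (-3, 14) is absent (z outside [4, 7]); the cube at (15.5, -4) (footprint 28.5×19) is included at this height (area 541.50 mm²); Combining (union): only the 28.5×19 cube at (15.5, -4) is present, so the union is just that shape — area = 541.50 mm². So its area = 541.50 mm². Layer 33 (z = 6.6): the cube (footprint 16×15.5) is included at this height (area 248.00 mm²); the r=7 cylinder at (-3, 14) contributes a regular 24-gon of circumradius 7 (area = (24/2)·7.000²·sin(360°/24) = 152.19 mm²); the cube at (15.5, -4) (footprint 28.5×19) is included at this height (area 541.50 mm²); Taking the union: the regions partially overlap — summed areas 941.69 mm² minus the doubly-counted overlap 31.19 mm² gives 910.50 mm² — area = 910.50 mm². So its area = 910.50 mm². Layer 33 is larger (910.50 vs 541.50 mm²).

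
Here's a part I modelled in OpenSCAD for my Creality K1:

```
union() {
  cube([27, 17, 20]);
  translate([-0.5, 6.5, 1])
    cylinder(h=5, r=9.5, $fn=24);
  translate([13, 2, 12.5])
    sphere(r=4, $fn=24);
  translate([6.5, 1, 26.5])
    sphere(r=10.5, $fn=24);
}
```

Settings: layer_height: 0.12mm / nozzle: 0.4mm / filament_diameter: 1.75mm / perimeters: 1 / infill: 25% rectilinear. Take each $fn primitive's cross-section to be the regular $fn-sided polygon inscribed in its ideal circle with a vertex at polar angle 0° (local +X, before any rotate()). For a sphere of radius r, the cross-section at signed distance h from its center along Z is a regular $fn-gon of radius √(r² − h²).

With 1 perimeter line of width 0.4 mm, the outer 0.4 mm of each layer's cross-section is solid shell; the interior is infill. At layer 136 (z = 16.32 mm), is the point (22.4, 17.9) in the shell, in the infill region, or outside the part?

outside

At z = 16.32 mm: the 27×17 cube contributes its full rectangle; the cylinder at (-0.5, 6.5) is not intersected at this z (z outside [1, 6]); the sphere at (13, 2): section is a regular 24-gon, circumradius = √(r²−h²) = √(4²−3.82²) = 1.186; the sphere at (6.5, 1): section is a regular 24-gon, circumradius = √(r²−h²) = √(10.5²−10.18²) = 2.572; Taking the union: the regions partially overlap (shared area 19.63 mm²), so overlapping operands fuse into one piece — 1 connected region. Overall, the cross-section is a single solid region. The nearest boundary edge runs (0.00, 17.00)→(27.00, 17.00); distance from the point to it = 0.90 mm. The point is not inside any of the regions above, so it lies outside the cross-section (0.90 mm from the nearest boundary).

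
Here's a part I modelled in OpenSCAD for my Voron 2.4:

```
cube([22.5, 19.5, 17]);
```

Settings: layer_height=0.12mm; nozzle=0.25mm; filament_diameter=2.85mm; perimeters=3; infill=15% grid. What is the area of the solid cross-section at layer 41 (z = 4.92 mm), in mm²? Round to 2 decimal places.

At z = 4.92 mm: the 22.5×19.5 cube contributes its full rectangle (area 438.75 mm²). Overall, the cross-section is a single solid region. Net area = 438.75 mm².

438.75 mm²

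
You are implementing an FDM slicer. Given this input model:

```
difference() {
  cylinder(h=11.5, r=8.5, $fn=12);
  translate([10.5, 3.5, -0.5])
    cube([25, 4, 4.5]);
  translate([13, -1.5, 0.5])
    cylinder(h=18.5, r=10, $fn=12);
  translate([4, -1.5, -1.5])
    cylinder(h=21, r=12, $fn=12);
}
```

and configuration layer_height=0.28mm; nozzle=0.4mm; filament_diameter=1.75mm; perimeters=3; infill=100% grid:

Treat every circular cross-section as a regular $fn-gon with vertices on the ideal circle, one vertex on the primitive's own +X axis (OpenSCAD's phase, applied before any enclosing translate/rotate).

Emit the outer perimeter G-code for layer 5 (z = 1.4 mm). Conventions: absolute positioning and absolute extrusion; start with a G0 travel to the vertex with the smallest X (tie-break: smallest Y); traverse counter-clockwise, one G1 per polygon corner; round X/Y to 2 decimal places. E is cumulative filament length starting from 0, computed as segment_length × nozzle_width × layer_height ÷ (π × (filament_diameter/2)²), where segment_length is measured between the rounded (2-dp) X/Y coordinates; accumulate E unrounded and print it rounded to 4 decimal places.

G0 X-8.50 Y0.00 Z1.40
G1 X-7.36 Y-4.25 E0.2049
G1 X-7.23 Y-4.38 E0.2135
G1 X-8.00 Y-1.50 E0.3523
G1 X-6.39 Y4.50 E0.6415
G1 X-3.27 Y7.62 E0.8470
G1 X-4.25 Y7.36 E0.8942
G1 X-7.36 Y4.25 E1.0990
G1 X-8.50 Y0.00 E1.3039

At z = 1.4 mm: the cylinder: section is a regular 12-gon, circumradius r=8.5; the cube at (10.5, 3.5) (footprint 25×4) is included at this height; the r=10 cylinder at (13, -1.5) contributes a regular 12-gon of circumradius 10; the r=12 cylinder at (4, -1.5) contributes a regular 12-gon of circumradius 12; After the difference (first − rest): starting from the r=8.5 cylinder, the 25×4 cube at (10.5, 3.5) misses the remaining region (no effect); the r=10 cylinder at (13, -1.5) partially overlaps it — only the 42.65 mm² overlap (of its 300.00 mm²) is removed, clipping the outline; the r=12 cylinder at (4, -1.5) partially overlaps it — only the 166.89 mm² overlap (of its 432.00 mm²) is removed, clipping the outline — 1 connected region. The outline is a single polygon with 8 vertices. Extrusion per mm of travel: 0.4 × 0.28 / (π × 0.875²) = 0.046564. Accumulating E over each segment gives final E = 1.3039.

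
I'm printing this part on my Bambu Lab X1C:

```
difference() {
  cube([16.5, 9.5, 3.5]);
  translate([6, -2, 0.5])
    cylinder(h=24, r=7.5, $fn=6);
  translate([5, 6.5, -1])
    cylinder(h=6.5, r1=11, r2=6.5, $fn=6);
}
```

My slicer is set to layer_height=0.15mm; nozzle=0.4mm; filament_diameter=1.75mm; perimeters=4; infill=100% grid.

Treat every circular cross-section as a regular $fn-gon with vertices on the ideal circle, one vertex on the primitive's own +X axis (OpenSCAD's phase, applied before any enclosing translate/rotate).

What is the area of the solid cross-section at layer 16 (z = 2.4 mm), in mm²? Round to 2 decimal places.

39.30 mm²

At z = 2.4 mm: the cube is present — its section is the full 16.5×9.5 rectangle (area 156.75 mm²); the r=7.5 cylinder at (6, -2) gives a regular 6-gon of circumradius 7.5 (constant along its height) (area = (6/2)·7.500²·sin(360°/6) = 146.14 mm²); the cone at (5, 6.5) (r1=11→r2=6.5) has section circumradius 8.646 here — a regular 6-gon (area = (6/2)·8.646²·sin(360°/6) = 194.22 mm²); After the difference (first − rest): starting from the 16.5×9.5 cube (156.75 mm²), the r=7.5 cylinder at (6, -2) partially overlaps it — only the 45.28 mm² overlap (of its 146.14 mm²) is removed, clipping the outline; the cone at (5, 6.5) partially overlaps it — only the 72.17 mm² overlap (of its 194.22 mm²) is removed, clipping the outline — area = 39.30 mm². Overall, the cross-section is a single solid region. Net area = 39.30 mm².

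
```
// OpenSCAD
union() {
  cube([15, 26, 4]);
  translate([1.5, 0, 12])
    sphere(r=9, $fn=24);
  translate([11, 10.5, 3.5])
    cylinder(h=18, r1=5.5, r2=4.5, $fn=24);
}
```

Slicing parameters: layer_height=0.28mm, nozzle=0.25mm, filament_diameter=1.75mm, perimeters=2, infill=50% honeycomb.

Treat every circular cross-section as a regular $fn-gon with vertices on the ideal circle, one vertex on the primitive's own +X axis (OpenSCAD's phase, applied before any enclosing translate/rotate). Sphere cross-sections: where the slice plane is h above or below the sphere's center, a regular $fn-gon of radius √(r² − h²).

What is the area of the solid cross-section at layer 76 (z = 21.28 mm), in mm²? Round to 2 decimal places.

At z = 21.28 mm: the cube does not reach this height (z outside [0, 4]); the sphere at (1.5, 0) is not intersected at this z (|z−center|=9.280 > r=9); the cone at (11, 10.5) (r1=5.5→r2=4.5) has section circumradius 4.512 here — a regular 24-gon (area = (24/2)·4.512²·sin(360°/24) = 63.24 mm²); Taking the union: only the cone at (11, 10.5) is present, so the union is just that shape — area = 63.24 mm². Overall, the cross-section is a single solid region. Net area = 63.24 mm².

63.24 mm²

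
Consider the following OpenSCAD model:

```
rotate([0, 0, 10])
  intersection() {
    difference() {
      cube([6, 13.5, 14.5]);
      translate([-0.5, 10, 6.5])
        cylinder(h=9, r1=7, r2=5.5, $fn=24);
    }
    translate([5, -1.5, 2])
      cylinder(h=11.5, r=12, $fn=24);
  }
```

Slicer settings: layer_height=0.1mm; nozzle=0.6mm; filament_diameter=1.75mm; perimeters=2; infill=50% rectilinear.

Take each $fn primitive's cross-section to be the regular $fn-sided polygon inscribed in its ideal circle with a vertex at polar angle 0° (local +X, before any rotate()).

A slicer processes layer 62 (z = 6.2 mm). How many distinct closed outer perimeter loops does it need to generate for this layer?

1

At z = 6.2 mm: the cube (footprint 6×13.5) is included at this height; the cone at (-0.5, 10) is not intersected at this z (z outside [6.5, 15.5]); Taking the first minus the rest: none of the subtracted shapes is present at this height, so the 6×13.5 cube is unchanged — 1 connected region; the cylinder at (5, -1.5): section is a regular 24-gon, circumradius r=12; Taking the intersection: the r=12 cylinder at (5, -1.5) partially overlaps that combined region; clipping to the common part keeps 60.78 mm² — 1 connected region; (rotated 10° about Z; rotation is an isometry so areas/perimeters/island counts are preserved). The result has 1 disconnected region.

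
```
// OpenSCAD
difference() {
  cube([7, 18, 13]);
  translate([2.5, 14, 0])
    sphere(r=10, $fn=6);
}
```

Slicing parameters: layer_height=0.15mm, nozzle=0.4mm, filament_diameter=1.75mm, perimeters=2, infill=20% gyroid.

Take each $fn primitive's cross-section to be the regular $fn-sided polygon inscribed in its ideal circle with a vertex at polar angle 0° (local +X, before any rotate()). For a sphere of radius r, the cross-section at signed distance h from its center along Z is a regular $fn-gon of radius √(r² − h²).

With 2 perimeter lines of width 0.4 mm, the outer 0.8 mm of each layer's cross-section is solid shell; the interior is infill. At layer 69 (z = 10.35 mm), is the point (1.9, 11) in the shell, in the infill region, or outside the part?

infill

At z = 10.35 mm: the 7×18 cube contributes its full rectangle; the sphere at (2.5, 14) is not intersected at this z (|z−center|=10.350 > r=10); Subtracting the remaining from the first: none of the subtracted shapes is present at this height, so the 7×18 cube is unchanged — 1 connected region. Overall, the cross-section is a single solid region. The nearest boundary edge runs (0.00, 18.00)→(0.00, 0.00); distance from the point to it = 1.90 mm. The point is inside the cross-section and 1.90 mm from the nearest boundary — more than the 0.8 mm shell width (2 × 0.4), so it's in the infill interior.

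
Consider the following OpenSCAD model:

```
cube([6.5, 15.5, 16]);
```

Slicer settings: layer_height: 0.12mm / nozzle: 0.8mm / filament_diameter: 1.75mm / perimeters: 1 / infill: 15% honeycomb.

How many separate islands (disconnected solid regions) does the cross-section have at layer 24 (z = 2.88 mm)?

At z = 2.88 mm: the 6.5×15.5 cube contributes its full rectangle. Overall, the cross-section is a single solid region. Island count = 1.

1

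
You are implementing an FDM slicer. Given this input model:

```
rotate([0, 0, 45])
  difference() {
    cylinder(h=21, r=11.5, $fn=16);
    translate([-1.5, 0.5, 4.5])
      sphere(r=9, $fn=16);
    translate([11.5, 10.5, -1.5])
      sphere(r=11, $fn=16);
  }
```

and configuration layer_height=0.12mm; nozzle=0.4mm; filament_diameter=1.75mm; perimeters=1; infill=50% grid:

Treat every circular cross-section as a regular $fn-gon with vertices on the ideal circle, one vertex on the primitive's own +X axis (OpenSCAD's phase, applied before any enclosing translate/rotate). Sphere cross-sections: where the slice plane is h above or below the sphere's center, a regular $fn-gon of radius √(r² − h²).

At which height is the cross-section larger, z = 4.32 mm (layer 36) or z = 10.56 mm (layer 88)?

layer 88 (z = 10.56 mm)

Layer 36 (z = 4.32): the r=11.5 cylinder gives a regular 16-gon of circumradius 11.5 (constant along its height) (area = (16/2)·11.500²·sin(360°/16) = 404.88 mm²); the sphere at (-1.5, 0.5): section is a regular 16-gon, circumradius = √(r²−h²) = √(9²−0.18²) = 8.998 (area = (16/2)·8.998²·sin(360°/16) = 247.88 mm²); the sphere at (11.5, 10.5): section is a regular 16-gon, circumradius = √(r²−h²) = √(11²−5.82²) = 9.334 (area = (16/2)·9.334²·sin(360°/16) = 266.74 mm²); Subtracting the remaining from the first: starting from the r=11.5 cylinder (404.88 mm²), the r=9 sphere at (-1.5, 0.5) lies wholly inside it (removes its full 247.88 mm² and its 56.17 mm outline becomes a hole wall); the r=11 sphere at (11.5, 10.5) partially overlaps it — only the 36.89 mm² overlap (of its 266.74 mm²) is removed, clipping the outline — area = 120.11 mm²; (rotated 45° about Z; rotation is an isometry so areas/perimeters/island counts are preserved). So its area = 120.11 mm². Layer 88 (z = 10.56): the r=11.5 cylinder contributes a regular 16-gon of circumradius 11.5 (area = (16/2)·11.500²·sin(360°/16) = 404.88 mm²); the r=9 sphere at (-1.5, 0.5) contributes a regular 16-gon of circumradius √(9²−6.06²) = 6.654 (area = (16/2)·6.654²·sin(360°/16) = 135.55 mm²); the sphere at (11.5, 10.5) is not intersected at this z (|z−center|=12.060 > r=11); After the difference (first − rest): starting from the r=11.5 cylinder (404.88 mm²), the r=9 sphere at (-1.5, 0.5) lies wholly inside it (removes its full 135.55 mm² and its 41.54 mm outline becomes a hole wall) — area = 269.33 mm²; (rotated 45° about Z; rotation is an isometry so areas/perimeters/island counts are preserved). So its area = 269.33 mm². Layer 88 is larger (269.33 vs 120.11 mm²).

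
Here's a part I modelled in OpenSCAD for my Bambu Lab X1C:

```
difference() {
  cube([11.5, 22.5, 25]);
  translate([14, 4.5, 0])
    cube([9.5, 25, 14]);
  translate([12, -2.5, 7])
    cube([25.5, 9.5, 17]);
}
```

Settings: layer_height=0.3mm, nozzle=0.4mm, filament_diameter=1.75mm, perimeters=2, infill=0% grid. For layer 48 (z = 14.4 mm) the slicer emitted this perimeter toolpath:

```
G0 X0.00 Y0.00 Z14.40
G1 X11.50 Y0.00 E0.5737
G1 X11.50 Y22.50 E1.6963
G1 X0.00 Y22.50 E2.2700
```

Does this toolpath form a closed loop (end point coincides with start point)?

no

Start point (G0): (0.00, 0.00). End point (last G1): the path does not return to the start — open.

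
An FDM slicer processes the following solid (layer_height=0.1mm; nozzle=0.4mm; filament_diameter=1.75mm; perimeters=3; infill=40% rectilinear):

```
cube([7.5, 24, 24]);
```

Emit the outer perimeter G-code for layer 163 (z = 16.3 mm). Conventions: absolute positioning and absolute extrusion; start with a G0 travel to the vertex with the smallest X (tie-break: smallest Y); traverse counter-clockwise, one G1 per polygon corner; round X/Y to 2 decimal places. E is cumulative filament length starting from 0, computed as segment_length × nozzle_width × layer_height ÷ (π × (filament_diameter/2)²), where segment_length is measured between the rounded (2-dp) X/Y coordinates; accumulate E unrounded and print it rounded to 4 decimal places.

G0 X0.00 Y0.00 Z16.30
G1 X7.50 Y0.00 E0.1247
G1 X7.50 Y24.00 E0.5238
G1 X0.00 Y24.00 E0.6486
G1 X0.00 Y0.00 E1.0477

At z = 16.3 mm: the 7.5×24 cube contributes its full rectangle. The outline is a single polygon with 4 vertices. Extrusion per mm of travel: 0.4 × 0.1 / (π × 0.875²) = 0.016630. Accumulating E over each segment gives final E = 1.0477.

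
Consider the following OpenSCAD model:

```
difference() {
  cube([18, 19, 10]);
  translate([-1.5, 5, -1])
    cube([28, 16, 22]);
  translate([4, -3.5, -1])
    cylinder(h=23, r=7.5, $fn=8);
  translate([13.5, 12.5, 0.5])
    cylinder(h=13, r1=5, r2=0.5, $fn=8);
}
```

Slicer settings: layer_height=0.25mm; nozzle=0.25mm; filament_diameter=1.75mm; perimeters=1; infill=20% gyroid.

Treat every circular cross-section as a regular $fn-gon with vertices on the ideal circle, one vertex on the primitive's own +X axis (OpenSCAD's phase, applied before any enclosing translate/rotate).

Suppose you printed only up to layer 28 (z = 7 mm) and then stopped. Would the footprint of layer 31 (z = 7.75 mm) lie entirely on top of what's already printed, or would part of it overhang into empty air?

entirely on top

Compare the two slices. At z = 7: the cube is present — its section is the full 18×19 rectangle (area 342.00 mm²); the cube at (-1.5, 5) (footprint 28×16) is included at this height (area 448.00 mm²); the cylinder at (4, -3.5): section is a regular 8-gon, circumradius r=7.5 (area = (8/2)·7.500²·sin(360°/8) = 159.10 mm²); the cone at (13.5, 12.5): at t=0.500 of its height the radius interpolates to r₁+(r₂−r₁)t = 2.750, giving a regular 8-gon of that circumradius (area = (8/2)·2.750²·sin(360°/8) = 21.39 mm²); Subtracting the remaining from the first: starting from the 18×19 cube (342.00 mm²), the 28×16 cube at (-1.5, 5) partially overlaps it — only the 252.00 mm² overlap (of its 448.00 mm²) is removed, clipping the outline; the r=7.5 cylinder at (4, -3.5) partially overlaps it — only the 28.75 mm² overlap (of its 159.10 mm²) is removed, clipping the outline; the cone at (13.5, 12.5) misses the remaining region (no effect) — area = 61.25 mm². At z = 7.75: the 18×19 cube contributes its full rectangle (area 342.00 mm²); the 28×16 cube at (-1.5, 5) contributes its full rectangle (area 448.00 mm²); the cylinder at (4, -3.5): section is a regular 8-gon, circumradius r=7.5 (area = (8/2)·7.500²·sin(360°/8) = 159.10 mm²); the cone at (13.5, 12.5) contributes a regular 8-gon of circumradius 2.490 (interpolated between r1=5 and r2=0.5 at t=0.558) (area = (8/2)·2.490²·sin(360°/8) = 17.54 mm²); Taking the first minus the rest: starting from the 18×19 cube (342.00 mm²), the 28×16 cube at (-1.5, 5) partially overlaps it — only the 252.00 mm² overlap (of its 448.00 mm²) is removed, clipping the outline; the r=7.5 cylinder at (4, -3.5) partially overlaps it — only the 28.75 mm² overlap (of its 159.10 mm²) is removed, clipping the outline; the cone at (13.5, 12.5) misses the remaining region (no effect) — area = 61.25 mm². Checking containment: the cross-section at z = 7.75 is a subset of the cross-section at z = 7.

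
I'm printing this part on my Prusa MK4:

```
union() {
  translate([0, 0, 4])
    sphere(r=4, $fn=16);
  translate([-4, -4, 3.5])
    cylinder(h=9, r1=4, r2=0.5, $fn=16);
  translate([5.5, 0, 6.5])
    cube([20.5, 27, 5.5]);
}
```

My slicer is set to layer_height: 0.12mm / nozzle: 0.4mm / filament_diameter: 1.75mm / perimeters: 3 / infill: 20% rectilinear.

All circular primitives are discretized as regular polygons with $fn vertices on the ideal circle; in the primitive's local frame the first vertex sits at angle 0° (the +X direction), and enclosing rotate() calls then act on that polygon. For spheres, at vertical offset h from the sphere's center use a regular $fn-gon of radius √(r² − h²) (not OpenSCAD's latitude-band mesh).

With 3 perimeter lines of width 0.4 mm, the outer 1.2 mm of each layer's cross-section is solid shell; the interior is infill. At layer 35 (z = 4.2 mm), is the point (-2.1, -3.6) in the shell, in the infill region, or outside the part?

infill

At z = 4.2 mm: the r=4 sphere contributes a regular 16-gon of circumradius √(4²−0.2²) = 3.995; the cone at (-4, -4): at t=0.078 of its height the radius interpolates to r₁+(r₂−r₁)t = 3.728, giving a regular 16-gon of that circumradius; the cube at (5.5, 0) is absent (z outside [6.5, 12]); Merging all regions: the regions partially overlap (shared area 6.87 mm²), so overlapping operands fuse into one piece — 1 connected region. Overall, the cross-section is a single solid region. The nearest boundary edge runs (-0.00, -3.99)→(-0.28, -3.94); distance from the point to it = 1.85 mm. The point is inside the cross-section and 1.85 mm from the nearest boundary — more than the 1.2 mm shell width (3 × 0.4), so it's in the infill interior.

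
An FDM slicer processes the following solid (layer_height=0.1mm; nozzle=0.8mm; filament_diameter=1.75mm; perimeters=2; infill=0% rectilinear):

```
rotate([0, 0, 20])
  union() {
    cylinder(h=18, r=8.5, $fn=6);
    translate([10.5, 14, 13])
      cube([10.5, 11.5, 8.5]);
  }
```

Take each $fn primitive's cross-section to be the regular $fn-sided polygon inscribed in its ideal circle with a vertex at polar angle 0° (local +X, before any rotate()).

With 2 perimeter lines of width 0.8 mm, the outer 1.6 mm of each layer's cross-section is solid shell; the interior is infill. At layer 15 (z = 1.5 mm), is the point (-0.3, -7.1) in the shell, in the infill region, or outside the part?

shell

At z = 1.5 mm: the cylinder: section is a regular 6-gon, circumradius r=8.5; the cube at (10.5, 14) is absent (z outside [13, 21.5]); Taking the union: only the r=8.5 cylinder is present, so the union is just that shape — 1 connected region; (rotated 20° about Z; rotation is an isometry so areas/perimeters/island counts are preserved). Overall, the cross-section is a single solid region. Undo the 20° rotation: the query point maps to (-2.710, -6.569) in the un-rotated model frame. The nearest boundary edge runs (-4.25, -7.36)→(4.25, -7.36); distance from the point to it = 0.79 mm. The point is inside the cross-section, 0.79 mm from the nearest boundary — within the 1.6 mm shell band (2 × 0.8).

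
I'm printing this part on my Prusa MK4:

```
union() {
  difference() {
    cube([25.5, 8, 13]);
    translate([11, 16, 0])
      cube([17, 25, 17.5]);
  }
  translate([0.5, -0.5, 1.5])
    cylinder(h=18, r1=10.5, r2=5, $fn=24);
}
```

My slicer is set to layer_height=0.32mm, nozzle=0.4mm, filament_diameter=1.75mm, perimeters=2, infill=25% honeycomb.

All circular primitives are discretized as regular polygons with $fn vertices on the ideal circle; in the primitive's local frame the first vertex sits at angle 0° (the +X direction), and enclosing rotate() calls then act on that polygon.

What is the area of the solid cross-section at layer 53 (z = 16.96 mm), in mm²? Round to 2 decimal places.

At z = 16.96 mm: the cube is absent (z outside [0, 13]); the 17×25 cube at (11, 16) contributes its full rectangle (area 425.00 mm²); Subtracting the remaining from the first: the first operand is absent here, so nothing remains; the cone at (0.5, -0.5) contributes a regular 24-gon of circumradius 5.776 (interpolated between r1=10.5 and r2=5 at t=0.859) (area = (24/2)·5.776²·sin(360°/24) = 103.62 mm²); Combining (union): only the cone at (0.5, -0.5) is present, so the union is just that shape — area = 103.62 mm². Overall, the cross-section is a single solid region. Net area = 103.62 mm².

103.62 mm²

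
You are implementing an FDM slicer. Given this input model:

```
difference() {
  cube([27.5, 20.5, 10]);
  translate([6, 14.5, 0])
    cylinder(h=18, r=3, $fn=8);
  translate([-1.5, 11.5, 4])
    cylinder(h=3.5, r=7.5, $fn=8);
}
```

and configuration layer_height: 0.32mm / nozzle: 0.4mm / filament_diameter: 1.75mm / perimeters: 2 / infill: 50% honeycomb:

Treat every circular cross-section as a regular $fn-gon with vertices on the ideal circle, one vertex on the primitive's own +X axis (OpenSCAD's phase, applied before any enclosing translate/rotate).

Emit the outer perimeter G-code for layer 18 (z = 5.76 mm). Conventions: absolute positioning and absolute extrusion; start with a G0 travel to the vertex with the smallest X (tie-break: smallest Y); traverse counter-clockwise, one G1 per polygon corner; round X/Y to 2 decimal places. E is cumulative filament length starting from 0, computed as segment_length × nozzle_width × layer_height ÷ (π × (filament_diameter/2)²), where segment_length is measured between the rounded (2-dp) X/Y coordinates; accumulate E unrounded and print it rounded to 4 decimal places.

G0 X0.00 Y0.00 Z5.76
G1 X27.50 Y0.00 E1.4634
G1 X27.50 Y20.50 E2.5544
G1 X0.00 Y20.50 E4.0178
G1 X0.00 Y18.38 E4.1306
G1 X3.80 Y16.80 E4.3496
G1 X3.88 Y16.62 E4.3601
G1 X6.00 Y17.50 E4.4823
G1 X8.12 Y16.62 E4.6044
G1 X9.00 Y14.50 E4.7266
G1 X8.12 Y12.38 E4.8487
G1 X6.00 Y11.50 E4.9709
G1 X3.80 Y6.20 E5.2763
G1 X0.00 Y4.62 E5.4953
G1 X0.00 Y0.00 E5.7411

At z = 5.76 mm: the cube is present — its section is the full 27.5×20.5 rectangle; the cylinder at (6, 14.5): section is a regular 8-gon, circumradius r=3; the r=7.5 cylinder at (-1.5, 11.5) contributes a regular 8-gon of circumradius 7.5; After the difference (first − rest): starting from the 27.5×20.5 cube, the r=3 cylinder at (6, 14.5) lies wholly inside it (removes its full 25.46 mm² and its 18.37 mm outline becomes a hole wall); the r=7.5 cylinder at (-1.5, 11.5) partially overlaps it — only the 51.62 mm² overlap (of its 159.10 mm²) is removed, clipping the outline — 1 connected region. The outline is a single polygon with 14 vertices. Extrusion per mm of travel: 0.4 × 0.32 / (π × 0.875²) = 0.053216. Accumulating E over each segment gives final E = 5.7411.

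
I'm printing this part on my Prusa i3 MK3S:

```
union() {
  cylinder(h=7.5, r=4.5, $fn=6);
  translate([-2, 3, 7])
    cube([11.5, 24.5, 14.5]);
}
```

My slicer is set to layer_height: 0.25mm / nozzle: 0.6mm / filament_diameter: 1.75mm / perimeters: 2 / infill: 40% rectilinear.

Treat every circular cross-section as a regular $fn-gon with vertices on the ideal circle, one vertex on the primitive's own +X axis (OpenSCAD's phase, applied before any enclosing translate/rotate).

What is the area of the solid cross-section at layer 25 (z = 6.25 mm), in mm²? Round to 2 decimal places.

52.61 mm²

At z = 6.25 mm: the r=4.5 cylinder gives a regular 6-gon of circumradius 4.5 (constant along its height) (area = (6/2)·4.500²·sin(360°/6) = 52.61 mm²); the cube at (-2, 3) is not intersected at this z (z outside [7, 21.5]); Taking the union: only the r=4.5 cylinder is present, so the union is just that shape — area = 52.61 mm². Overall, the cross-section is a single solid region. Net area = 52.61 mm².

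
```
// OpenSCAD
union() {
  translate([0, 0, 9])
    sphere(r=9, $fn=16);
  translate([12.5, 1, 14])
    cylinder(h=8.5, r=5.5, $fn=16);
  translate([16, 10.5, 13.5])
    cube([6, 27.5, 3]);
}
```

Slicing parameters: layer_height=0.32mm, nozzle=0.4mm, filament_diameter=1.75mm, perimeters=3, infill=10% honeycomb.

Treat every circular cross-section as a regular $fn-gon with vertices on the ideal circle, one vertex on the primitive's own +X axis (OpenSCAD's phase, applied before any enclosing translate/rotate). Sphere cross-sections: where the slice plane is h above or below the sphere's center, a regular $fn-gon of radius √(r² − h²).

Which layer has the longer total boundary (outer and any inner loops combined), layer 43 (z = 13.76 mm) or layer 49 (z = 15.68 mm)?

layer 49 (z = 15.68 mm)

Layer 43 (z = 13.76): the r=9 sphere contributes a regular 16-gon of circumradius √(9²−4.76²) = 7.638 (perimeter = 2·16·7.638·sin(180°/16) = 47.68 mm); the cylinder at (12.5, 1) does not reach this height (z outside [14, 22.5]); the cube at (16, 10.5) is present — its section is the full 6×27.5 rectangle (perimeter 67.00 mm); Merging all regions: the 2 present regions are separate (no shared area or edge), so areas and boundary lengths simply add and each stays a separate island — boundary = 114.68 mm. So its perimeter = 114.68 mm. Layer 49 (z = 15.68): the sphere: section is a regular 16-gon, circumradius = √(r²−h²) = √(9²−6.68²) = 6.031 (perimeter = 2·16·6.031·sin(180°/16) = 37.65 mm); the r=5.5 cylinder at (12.5, 1) gives a regular 16-gon of circumradius 5.5 (constant along its height) (perimeter = 2·16·5.500·sin(180°/16) = 34.34 mm); the cube at (16, 10.5) is present — its section is the full 6×27.5 rectangle (perimeter 67.00 mm); Taking the union: the 3 present regions are separate (no shared area or edge), so areas and boundary lengths simply add and each stays a separate island — boundary = 138.99 mm. So its perimeter = 138.99 mm. Layer 49 is larger (138.99 vs 114.68 mm).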